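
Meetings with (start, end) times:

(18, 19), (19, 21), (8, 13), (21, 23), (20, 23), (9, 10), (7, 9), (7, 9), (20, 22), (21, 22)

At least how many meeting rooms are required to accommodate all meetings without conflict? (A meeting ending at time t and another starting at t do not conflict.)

4

The answer is the maximum number of intervals overlapping at any instant.
Events (time:±→running): 7:+→1 7:+→2 8:+→3 9:-→2 9:-→1 9:+→2 10:-→1 13:-→0 18:+→1 19:-→0 19:+→1 20:+→2 20:+→3 21:-→2 21:+→3 21:+→4 … peak 4.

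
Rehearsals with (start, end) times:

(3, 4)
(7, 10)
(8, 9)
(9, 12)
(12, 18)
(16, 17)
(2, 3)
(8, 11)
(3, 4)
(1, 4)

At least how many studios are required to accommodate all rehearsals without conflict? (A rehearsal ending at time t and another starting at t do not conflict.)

3

The answer is the maximum number of intervals overlapping at any instant.
starts: [1, 2, 3, 3, 7, 8, 8, 9, 12, 16]
ends:   [3, 4, 4, 4, 9, 10, 11, 12, 17, 18]
s1→1 s2→2 e3→1 s3→2 s3→3  — peak 3.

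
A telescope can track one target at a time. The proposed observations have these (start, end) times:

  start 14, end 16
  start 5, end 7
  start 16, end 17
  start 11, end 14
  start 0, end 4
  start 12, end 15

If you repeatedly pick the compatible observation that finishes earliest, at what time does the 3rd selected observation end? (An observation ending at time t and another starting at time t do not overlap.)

Order by finish time; keep every interval that doesn't clash with the previous kept one.
Sorted by end: (0,4)  (5,7)  (11,14)  (12,15)  (14,16)  (16,17)
take (0,4); take (5,7); take (11,14); skip (12,15); take (14,16); take (16,17).
Selected: (0,4) (5,7) (11,14) (14,16) (16,17)

14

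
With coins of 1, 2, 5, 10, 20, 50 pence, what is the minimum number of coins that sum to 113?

Use the largest denomination that fits, subtract, and repeat.
113 = 2×50 + 1×10 + 1×2 + 1×1
Total coins = 2 + 1 + 1 + 1 = 5

5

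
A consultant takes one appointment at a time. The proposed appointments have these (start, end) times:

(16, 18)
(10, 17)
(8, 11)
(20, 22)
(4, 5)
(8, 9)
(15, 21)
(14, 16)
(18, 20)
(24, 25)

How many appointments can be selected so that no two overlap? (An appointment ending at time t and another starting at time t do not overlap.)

Sorted by end: (4,5)  (8,9)  (8,11)  (14,16)  (10,17)  (16,18)  (18,20)  (15,21)  (20,22)  (24,25)
take (4,5); take (8,9); take (14,16); take (16,18); take (18,20); skip (15,21); take (20,22); take (24,25).
Selected 7 appointments.

7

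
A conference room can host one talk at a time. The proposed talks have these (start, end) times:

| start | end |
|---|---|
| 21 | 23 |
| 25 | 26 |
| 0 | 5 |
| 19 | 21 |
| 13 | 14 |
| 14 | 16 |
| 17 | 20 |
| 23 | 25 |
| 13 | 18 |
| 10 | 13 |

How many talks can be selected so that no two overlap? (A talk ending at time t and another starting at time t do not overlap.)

Greedy by earliest finish: after sorting by end time, pick each interval compatible with the last pick.
By end time: (0,5), (10,13), (13,14), (14,16), (13,18), (17,20), (19,21), (21,23), (23,25), (25,26).
Pick (0,5); next start ≥ 5 → (10,13); next start ≥ 13 → (13,14); next start ≥ 14 → (14,16); next start ≥ 16 → (17,20); next start ≥ 20 → (21,23); next start ≥ 23 → (23,25); next start ≥ 25 → (25,26).
Selected 8 talks.

8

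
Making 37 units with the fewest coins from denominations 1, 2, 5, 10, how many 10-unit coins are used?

3

Use the largest denomination that fits, subtract, and repeat.
37 = 3×10 + 1×5 + 1×2
Count of 10: 3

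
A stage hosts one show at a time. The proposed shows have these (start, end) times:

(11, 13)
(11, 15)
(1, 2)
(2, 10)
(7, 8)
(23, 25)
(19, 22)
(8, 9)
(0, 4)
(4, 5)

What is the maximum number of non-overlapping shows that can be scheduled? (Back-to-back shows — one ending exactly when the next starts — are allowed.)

Sort by end time and greedily take each interval whose start is ≥ the last chosen end.
By end time: (1,2), (0,4), (4,5), (7,8), (8,9), (2,10), (11,13), (11,15), (19,22), (23,25).
Pick (1,2); next start ≥ 2 → (4,5); next start ≥ 5 → (7,8); next start ≥ 8 → (8,9); next start ≥ 9 → (11,13); next start ≥ 13 → (19,22); next start ≥ 22 → (23,25).
Selected 7 shows.

7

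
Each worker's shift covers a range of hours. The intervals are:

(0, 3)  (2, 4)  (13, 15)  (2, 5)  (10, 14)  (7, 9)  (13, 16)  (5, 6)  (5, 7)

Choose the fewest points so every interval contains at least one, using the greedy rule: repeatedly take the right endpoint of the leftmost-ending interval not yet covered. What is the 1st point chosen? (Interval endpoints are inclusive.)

Process intervals by earliest right end; each time one isn't hit yet, stab at its right endpoint.
By right end: [0,3]  [2,4]  [2,5]  [5,6]  [5,7]  [7,9]  [10,14]  [13,15]  [13,16]
[0,3] uncovered → point at 3; [5,6] uncovered → point at 6; [7,9] uncovered → point at 9; [10,14] uncovered → point at 14.
Points: 3, 6, 9, 14 (4 total).

3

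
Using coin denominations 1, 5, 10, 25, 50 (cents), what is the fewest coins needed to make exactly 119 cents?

119 = 2×50 + 1×10 + 1×5 + 4×1
Total coins = 2 + 1 + 1 + 4 = 8

8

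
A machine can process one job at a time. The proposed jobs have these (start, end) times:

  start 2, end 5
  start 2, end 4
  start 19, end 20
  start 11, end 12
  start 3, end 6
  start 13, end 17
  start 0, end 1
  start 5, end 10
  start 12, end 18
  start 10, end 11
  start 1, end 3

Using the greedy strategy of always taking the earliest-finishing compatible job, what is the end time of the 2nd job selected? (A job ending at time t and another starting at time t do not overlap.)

3

Greedy by earliest finish: after sorting by end time, pick each interval compatible with the last pick.
Sorted by end: (0,1)  (1,3)  (2,4)  (2,5)  (3,6)  (5,10)  (10,11)  (11,12)  (13,17)  (12,18)  (19,20)
take (0,1); take (1,3); take (3,6); take (10,11); take (11,12); take (13,17); skip (12,18); take (19,20).
Selected: (0,1) (1,3) (3,6) (10,11) (11,12) (13,17) (19,20)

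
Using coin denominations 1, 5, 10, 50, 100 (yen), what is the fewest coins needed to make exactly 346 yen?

Use the largest denomination that fits, subtract, and repeat.
346 − 3×100→46 − 4×10→6 − 1×5→1 − 1×1→0
Total coins = 3 + 4 + 1 + 1 = 9

9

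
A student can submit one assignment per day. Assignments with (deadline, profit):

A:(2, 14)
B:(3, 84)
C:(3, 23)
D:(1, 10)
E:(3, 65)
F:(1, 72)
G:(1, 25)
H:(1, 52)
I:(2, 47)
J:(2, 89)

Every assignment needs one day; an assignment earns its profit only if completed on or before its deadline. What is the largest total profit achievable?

245

Profit order: J=89 B=84 F=72 E=65 H=52 I=47 G=25 C=23 A=14 D=10
Assign: J→slot 2, B→slot 3, F→slot 1, E skipped, H skipped, I skipped, G skipped, C skipped, A skipped, D skipped.
Slots: [1:F] [2:J] [3:B]
Profit = 72 + 89 + 84 = 245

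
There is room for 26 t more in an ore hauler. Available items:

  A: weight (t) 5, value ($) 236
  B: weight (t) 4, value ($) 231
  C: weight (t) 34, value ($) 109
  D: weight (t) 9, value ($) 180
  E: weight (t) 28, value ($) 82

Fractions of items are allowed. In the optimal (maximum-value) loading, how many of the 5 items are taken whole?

3

Order: B (231/4=57.75) > A (236/5=47.20) > D (180/9=20.00) > C (109/34=3.21) > E (82/28=2.93)
Fill: take B (4 @ 231) → take A (5 @ 236) → take D (9 @ 180) → take 8/34 of C → 25.65; 26/26 used.
3 item(s) taken whole; one partial (take 8/34 of C).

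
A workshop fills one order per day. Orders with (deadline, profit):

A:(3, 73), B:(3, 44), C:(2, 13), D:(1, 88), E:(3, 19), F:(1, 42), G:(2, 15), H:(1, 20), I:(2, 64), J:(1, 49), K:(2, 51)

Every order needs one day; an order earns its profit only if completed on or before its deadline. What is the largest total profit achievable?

225

By profit: D(d1,88), A(d3,73), I(d2,64), K(d2,51), J(d1,49), B(d3,44), F(d1,42), H(d1,20), E(d3,19), G(d2,15), C(d2,13)
D→slot 1; A→slot 3; I→slot 2; K skipped; J skipped; B skipped; F skipped; H skipped; E skipped; G skipped; C skipped.
Profit = 88 + 64 + 73 = 225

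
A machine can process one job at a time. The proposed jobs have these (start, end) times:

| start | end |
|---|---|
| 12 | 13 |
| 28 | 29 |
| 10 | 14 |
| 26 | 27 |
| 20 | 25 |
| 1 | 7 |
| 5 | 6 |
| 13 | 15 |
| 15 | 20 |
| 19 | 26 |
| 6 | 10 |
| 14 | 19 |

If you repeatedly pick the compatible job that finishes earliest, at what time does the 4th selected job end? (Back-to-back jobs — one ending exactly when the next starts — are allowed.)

15

Order by finish time; keep every interval that doesn't clash with the previous kept one.
Sorted by end: (5,6)  (1,7)  (6,10)  (12,13)  (10,14)  (13,15)  (14,19)  (15,20)  (20,25)  (19,26)  (26,27)  (28,29)
take (5,6); take (6,10); take (12,13); take (13,15); take (15,20); take (20,25); skip (19,26); take (26,27); take (28,29).
Selected: (5,6) (6,10) (12,13) (13,15) (15,20) (20,25) (26,27) (28,29)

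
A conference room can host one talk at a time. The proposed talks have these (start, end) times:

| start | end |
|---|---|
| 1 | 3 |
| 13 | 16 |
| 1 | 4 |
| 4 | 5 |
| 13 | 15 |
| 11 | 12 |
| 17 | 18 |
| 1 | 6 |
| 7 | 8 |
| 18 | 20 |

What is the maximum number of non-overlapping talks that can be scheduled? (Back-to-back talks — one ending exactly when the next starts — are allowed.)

Sorted by end: (1,3)  (1,4)  (4,5)  (1,6)  (7,8)  (11,12)  (13,15)  (13,16)  (17,18)  (18,20)
take (1,3); skip (1,4); take (4,5); take (7,8); take (11,12); take (13,15); skip (13,16); take (17,18); take (18,20).
Selected 7 talks.

7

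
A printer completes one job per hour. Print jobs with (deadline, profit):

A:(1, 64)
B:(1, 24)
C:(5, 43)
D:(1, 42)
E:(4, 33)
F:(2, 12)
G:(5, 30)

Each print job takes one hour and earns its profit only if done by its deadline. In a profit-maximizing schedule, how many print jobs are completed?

Profit order: A=64 C=43 D=42 E=33 G=30 B=24 F=12
Assign: A→slot 1, C→slot 5, D skipped, E→slot 4, G→slot 3, B skipped, F→slot 2.
Slots: [1:A] [2:F] [3:G] [4:E] [5:C]
5 of 7 scheduled.

5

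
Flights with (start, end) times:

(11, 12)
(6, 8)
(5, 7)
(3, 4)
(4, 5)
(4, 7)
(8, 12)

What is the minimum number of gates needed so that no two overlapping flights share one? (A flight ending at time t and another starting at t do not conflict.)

Count concurrent intervals with a sweep; the peak is the room count.
starts: [3, 4, 4, 5, 6, 8, 11]
ends:   [4, 5, 7, 7, 8, 12, 12]
s3→1 e4→0 s4→1 s4→2 e5→1 s5→2 s6→3  — peak 3.

3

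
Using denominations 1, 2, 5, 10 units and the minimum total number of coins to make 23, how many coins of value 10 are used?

2

23 = 2×10 + 1×2 + 1×1
Count of 10: 2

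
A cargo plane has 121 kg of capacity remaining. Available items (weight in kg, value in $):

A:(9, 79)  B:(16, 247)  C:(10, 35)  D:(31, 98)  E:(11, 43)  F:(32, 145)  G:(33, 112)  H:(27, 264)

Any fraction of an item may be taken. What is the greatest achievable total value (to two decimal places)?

867.30

Sort by value per unit weight and fill in that order.
Ratios (sorted): B 15.44, H 9.78, A 8.78, F 4.53, E 3.91, C 3.50, G 3.39, D 3.16
take B (16 @ 247); take H (27 @ 264); take A (9 @ 79); take F (32 @ 145); take E (11 @ 43); take C (10 @ 35); take 16/33 of G → 54.30. Capacity used 121/121.
Total value = 867.30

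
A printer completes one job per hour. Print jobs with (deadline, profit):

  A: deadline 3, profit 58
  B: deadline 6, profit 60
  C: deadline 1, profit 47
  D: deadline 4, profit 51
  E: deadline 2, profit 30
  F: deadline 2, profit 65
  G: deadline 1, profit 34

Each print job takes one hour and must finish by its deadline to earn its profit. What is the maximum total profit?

Sort by profit descending; place each in the latest free slot ≤ its deadline.
Profit order: F=65 B=60 A=58 D=51 C=47 G=34 E=30
Assign: F→slot 2, B→slot 6, A→slot 3, D→slot 4, C→slot 1, G skipped, E skipped.
Slots: [1:C] [2:F] [3:A] [4:D] [6:B]
Profit = 47 + 65 + 58 + 51 + 60 = 281

281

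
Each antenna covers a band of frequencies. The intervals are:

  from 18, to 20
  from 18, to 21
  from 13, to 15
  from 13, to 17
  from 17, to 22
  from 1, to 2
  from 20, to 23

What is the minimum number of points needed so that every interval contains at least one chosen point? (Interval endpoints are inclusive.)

Process intervals by earliest right end; each time one isn't hit yet, stab at its right endpoint.
Sorted: [1,2] [13,15] [13,17] [18,20] [18,21] [17,22] [20,23]
{[1,2]} hit by 2; {[13,15],[13,17]} hit by 15; {[18,20],[18,21],[17,22],[20,23]} hit by 20.
Points: 2, 15, 20 (3 total).

3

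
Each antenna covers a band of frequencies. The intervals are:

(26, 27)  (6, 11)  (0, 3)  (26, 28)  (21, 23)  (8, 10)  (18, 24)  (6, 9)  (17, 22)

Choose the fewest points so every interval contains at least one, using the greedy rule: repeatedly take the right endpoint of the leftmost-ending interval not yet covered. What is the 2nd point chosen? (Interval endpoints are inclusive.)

9

Process intervals by earliest right end; each time one isn't hit yet, stab at its right endpoint.
Sorted: [0,3] [6,9] [8,10] [6,11] [17,22] [21,23] [18,24] [26,27] [26,28]
{[0,3]} hit by 3; {[6,9],[8,10],[6,11]} hit by 9; {[17,22],[21,23],[18,24]} hit by 22; {[26,27],[26,28]} hit by 27.
Points: 3, 9, 22, 27 (4 total).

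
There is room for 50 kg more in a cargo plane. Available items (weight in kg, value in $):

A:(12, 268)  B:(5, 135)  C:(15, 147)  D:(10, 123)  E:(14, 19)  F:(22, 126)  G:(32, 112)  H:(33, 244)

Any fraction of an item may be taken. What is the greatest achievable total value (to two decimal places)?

732.15

Greedy by value/weight ratio, highest first.
Order: B (135/5=27.00) > A (268/12=22.33) > D (123/10=12.30) > C (147/15=9.80) > H (244/33=7.39) > F (126/22=5.73) > G (112/32=3.50) > E (19/14=1.36)
Fill: take B (5 @ 135) → take A (12 @ 268) → take D (10 @ 123) → take C (15 @ 147) → take 8/33 of H → 59.15; 50/50 used.
Total value = 732.15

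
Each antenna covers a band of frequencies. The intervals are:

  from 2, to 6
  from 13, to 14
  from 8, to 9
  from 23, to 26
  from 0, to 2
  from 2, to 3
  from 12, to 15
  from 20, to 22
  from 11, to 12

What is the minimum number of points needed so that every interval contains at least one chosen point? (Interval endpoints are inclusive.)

By right end: [0,2]  [2,3]  [2,6]  [8,9]  [11,12]  [13,14]  [12,15]  [20,22]  [23,26]
[0,2] uncovered → point at 2; [8,9] uncovered → point at 9; [11,12] uncovered → point at 12; [13,14] uncovered → point at 14; [20,22] uncovered → point at 22; [23,26] uncovered → point at 26.
Points: 2, 9, 12, 14, 22, 26 (6 total).

6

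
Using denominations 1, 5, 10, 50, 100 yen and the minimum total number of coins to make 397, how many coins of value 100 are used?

3

397 = 3×100 + 1×50 + 4×10 + 1×5 + 2×1
Count of 100: 3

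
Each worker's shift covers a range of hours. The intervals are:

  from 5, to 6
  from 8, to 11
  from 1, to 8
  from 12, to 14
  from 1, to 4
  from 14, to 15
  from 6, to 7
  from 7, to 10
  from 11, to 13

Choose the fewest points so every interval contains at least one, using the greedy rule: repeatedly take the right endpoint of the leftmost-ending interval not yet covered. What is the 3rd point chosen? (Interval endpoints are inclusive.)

Sorted: [1,4] [5,6] [6,7] [1,8] [7,10] [8,11] [11,13] [12,14] [14,15]
{[1,4]} hit by 4; {[5,6],[6,7],[1,8]} hit by 6; {[7,10],[8,11]} hit by 10; {[11,13],[12,14]} hit by 13; {[14,15]} hit by 15.
Points: 4, 6, 10, 13, 15 (5 total).

10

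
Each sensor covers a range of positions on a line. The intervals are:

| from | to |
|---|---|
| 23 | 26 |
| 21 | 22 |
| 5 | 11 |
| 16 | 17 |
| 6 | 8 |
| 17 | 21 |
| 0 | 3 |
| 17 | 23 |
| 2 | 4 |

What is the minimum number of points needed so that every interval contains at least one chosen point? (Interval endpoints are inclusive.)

5

Sort by right endpoint; whenever an interval is uncovered, place a point at its right end.
By right end: [0,3]  [2,4]  [6,8]  [5,11]  [16,17]  [17,21]  [21,22]  [17,23]  [23,26]
[0,3] uncovered → point at 3; [6,8] uncovered → point at 8; [16,17] uncovered → point at 17; [21,22] uncovered → point at 22; [23,26] uncovered → point at 26.
Points: 3, 8, 17, 22, 26 (5 total).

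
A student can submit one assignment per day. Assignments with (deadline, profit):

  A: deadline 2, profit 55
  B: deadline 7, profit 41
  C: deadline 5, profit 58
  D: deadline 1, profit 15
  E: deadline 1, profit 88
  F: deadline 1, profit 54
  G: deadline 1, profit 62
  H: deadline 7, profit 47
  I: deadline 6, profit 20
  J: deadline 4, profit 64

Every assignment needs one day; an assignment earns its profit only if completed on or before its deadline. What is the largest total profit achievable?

Sort by profit descending; place each in the latest free slot ≤ its deadline.
Profit order: E=88 J=64 G=62 C=58 A=55 F=54 H=47 B=41 I=20 D=15
Assign: E→slot 1, J→slot 4, G skipped, C→slot 5, A→slot 2, F skipped, H→slot 7, B→slot 6, I→slot 3, D skipped.
Slots: [1:E] [2:A] [3:I] [4:J] [5:C] [6:B] [7:H]
Profit = 88 + 55 + 20 + 64 + 58 + 41 + 47 = 373

373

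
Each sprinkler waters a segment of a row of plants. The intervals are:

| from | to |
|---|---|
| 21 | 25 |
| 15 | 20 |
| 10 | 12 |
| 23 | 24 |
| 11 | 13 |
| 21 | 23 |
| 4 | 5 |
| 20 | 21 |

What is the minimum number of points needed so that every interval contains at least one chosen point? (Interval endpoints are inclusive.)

Sorted: [4,5] [10,12] [11,13] [15,20] [20,21] [21,23] [23,24] [21,25]
{[4,5]} hit by 5; {[10,12],[11,13]} hit by 12; {[15,20],[20,21]} hit by 20; {[21,23],[23,24],[21,25]} hit by 23.
Points: 5, 12, 20, 23 (4 total).

4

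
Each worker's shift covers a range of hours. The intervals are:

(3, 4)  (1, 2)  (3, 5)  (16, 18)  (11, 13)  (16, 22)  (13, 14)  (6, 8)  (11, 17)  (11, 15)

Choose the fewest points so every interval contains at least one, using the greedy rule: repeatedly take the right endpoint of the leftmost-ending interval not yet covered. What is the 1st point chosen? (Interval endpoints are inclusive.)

Sort by right endpoint; whenever an interval is uncovered, place a point at its right end.
By right end: [1,2]  [3,4]  [3,5]  [6,8]  [11,13]  [13,14]  [11,15]  [11,17]  [16,18]  [16,22]
[1,2] uncovered → point at 2; [3,4] uncovered → point at 4; [6,8] uncovered → point at 8; [11,13] uncovered → point at 13; [16,18] uncovered → point at 18.
Points: 2, 4, 8, 13, 18 (5 total).

2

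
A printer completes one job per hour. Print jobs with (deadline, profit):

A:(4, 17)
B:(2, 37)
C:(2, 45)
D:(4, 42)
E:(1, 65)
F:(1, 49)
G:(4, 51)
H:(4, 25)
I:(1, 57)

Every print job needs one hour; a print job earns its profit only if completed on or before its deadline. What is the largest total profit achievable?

203

Sort by profit descending; place each in the latest free slot ≤ its deadline.
By profit: E(d1,65), I(d1,57), G(d4,51), F(d1,49), C(d2,45), D(d4,42), B(d2,37), H(d4,25), A(d4,17)
E→slot 1; I skipped; G→slot 4; F skipped; C→slot 2; D→slot 3; B skipped; H skipped; A skipped.
Profit = 65 + 45 + 42 + 51 = 203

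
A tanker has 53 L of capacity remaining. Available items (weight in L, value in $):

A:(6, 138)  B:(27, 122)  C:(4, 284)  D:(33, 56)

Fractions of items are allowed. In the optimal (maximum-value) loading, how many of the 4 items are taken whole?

Ratios (sorted): C 71.00, A 23.00, B 4.52, D 1.70
take C (4 @ 284); take A (6 @ 138); take B (27 @ 122); take 16/33 of D → 27.15. Capacity used 53/53.
3 item(s) taken whole; one partial (take 16/33 of D).

3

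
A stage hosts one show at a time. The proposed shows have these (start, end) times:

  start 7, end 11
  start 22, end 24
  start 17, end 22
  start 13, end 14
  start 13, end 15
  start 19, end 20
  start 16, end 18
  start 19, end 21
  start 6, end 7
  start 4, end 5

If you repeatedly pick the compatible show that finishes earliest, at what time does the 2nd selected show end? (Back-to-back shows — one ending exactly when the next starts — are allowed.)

7

Sorted by end: (4,5)  (6,7)  (7,11)  (13,14)  (13,15)  (16,18)  (19,20)  (19,21)  (17,22)  (22,24)
take (4,5); take (6,7); take (7,11); take (13,14); take (16,18); take (19,20); skip (19,21); take (22,24).
Selected: (4,5) (6,7) (7,11) (13,14) (16,18) (19,20) (22,24)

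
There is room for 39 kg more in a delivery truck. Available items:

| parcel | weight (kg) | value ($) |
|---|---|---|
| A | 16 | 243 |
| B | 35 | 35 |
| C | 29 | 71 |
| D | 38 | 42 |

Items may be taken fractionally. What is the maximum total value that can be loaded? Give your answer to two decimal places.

299.31

Order: A (243/16=15.19) > C (71/29=2.45) > D (42/38=1.11) > B (35/35=1.00)
Fill: take A (16 @ 243) → take 23/29 of C → 56.31; 39/39 used.
Total value = 299.31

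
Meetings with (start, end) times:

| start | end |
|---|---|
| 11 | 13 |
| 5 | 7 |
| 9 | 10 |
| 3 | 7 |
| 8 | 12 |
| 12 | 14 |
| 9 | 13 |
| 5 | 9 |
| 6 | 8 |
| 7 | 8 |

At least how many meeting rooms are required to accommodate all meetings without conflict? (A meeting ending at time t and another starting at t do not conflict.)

4

Count concurrent intervals with a sweep; the peak is the room count.
starts: [3, 5, 5, 6, 7, 8, 9, 9, 11, 12]
ends:   [7, 7, 8, 8, 9, 10, 12, 13, 13, 14]
s3→1 s5→2 s5→3 s6→4  — peak 4.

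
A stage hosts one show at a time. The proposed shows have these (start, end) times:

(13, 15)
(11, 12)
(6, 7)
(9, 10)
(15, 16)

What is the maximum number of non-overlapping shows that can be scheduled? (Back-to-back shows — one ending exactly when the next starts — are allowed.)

By end time: (6,7), (9,10), (11,12), (13,15), (15,16).
Pick (6,7); next start ≥ 7 → (9,10); next start ≥ 10 → (11,12); next start ≥ 12 → (13,15); next start ≥ 15 → (15,16).
Selected 5 shows.

5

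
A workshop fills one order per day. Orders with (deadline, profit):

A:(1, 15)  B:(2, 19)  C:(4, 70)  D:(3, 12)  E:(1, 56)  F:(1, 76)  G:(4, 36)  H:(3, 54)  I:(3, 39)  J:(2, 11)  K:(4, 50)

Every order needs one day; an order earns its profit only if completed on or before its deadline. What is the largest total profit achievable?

250

By profit: F(d1,76), C(d4,70), E(d1,56), H(d3,54), K(d4,50), I(d3,39), G(d4,36), B(d2,19), A(d1,15), D(d3,12), J(d2,11)
F→slot 1; C→slot 4; E skipped; H→slot 3; K→slot 2; I skipped; G skipped; B skipped; A skipped; D skipped; J skipped.
Profit = 76 + 50 + 54 + 70 = 250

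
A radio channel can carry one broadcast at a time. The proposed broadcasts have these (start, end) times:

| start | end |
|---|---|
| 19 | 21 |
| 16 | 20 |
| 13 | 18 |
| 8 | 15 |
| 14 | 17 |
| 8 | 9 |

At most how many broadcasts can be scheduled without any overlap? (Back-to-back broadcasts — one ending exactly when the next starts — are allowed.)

3

Order by finish time; keep every interval that doesn't clash with the previous kept one.
Sorted by end: (8,9)  (8,15)  (14,17)  (13,18)  (16,20)  (19,21)
take (8,9); skip (8,15); take (14,17); skip (13,18); take (19,21).
Selected 3 broadcasts.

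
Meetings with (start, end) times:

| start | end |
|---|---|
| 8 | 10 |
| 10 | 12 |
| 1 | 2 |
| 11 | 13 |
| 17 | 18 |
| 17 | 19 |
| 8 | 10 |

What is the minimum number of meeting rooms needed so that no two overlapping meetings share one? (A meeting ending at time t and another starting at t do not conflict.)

starts: [1, 8, 8, 10, 11, 17, 17]
ends:   [2, 10, 10, 12, 13, 18, 19]
s1→1 e2→0 s8→1 s8→2  — peak 2.

2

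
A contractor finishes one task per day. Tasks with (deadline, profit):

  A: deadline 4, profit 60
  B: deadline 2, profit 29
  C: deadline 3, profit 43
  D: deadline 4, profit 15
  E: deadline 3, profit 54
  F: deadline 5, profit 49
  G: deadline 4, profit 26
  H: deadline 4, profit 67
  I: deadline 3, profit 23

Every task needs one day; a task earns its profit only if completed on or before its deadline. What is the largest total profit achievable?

273

Take jobs in profit order; each goes to the latest open slot no later than its deadline.
Profit order: H=67 A=60 E=54 F=49 C=43 B=29 G=26 I=23 D=15
Assign: H→slot 4, A→slot 3, E→slot 2, F→slot 5, C→slot 1, B skipped, G skipped, I skipped, D skipped.
Slots: [1:C] [2:E] [3:A] [4:H] [5:F]
Profit = 43 + 54 + 60 + 67 + 49 = 273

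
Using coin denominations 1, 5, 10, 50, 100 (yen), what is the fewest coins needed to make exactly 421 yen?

7

421 − 4×100→21 − 2×10→1 − 1×1→0
Total coins = 4 + 2 + 1 = 7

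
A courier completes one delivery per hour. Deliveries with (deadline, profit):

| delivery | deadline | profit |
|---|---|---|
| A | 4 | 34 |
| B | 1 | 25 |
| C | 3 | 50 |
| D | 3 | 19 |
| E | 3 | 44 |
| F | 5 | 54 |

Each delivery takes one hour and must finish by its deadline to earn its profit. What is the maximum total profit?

207

By profit: F(d5,54), C(d3,50), E(d3,44), A(d4,34), B(d1,25), D(d3,19)
F→slot 5; C→slot 3; E→slot 2; A→slot 4; B→slot 1; D skipped.
Profit = 25 + 44 + 50 + 34 + 54 = 207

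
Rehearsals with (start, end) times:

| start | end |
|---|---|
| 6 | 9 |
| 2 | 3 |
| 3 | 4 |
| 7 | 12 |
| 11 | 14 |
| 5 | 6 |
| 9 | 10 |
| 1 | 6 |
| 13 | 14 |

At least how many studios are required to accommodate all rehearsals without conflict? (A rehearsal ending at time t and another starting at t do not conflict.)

2

The answer is the maximum number of intervals overlapping at any instant.
Events (time:±→running): 1:+→1 2:+→2 … peak 2.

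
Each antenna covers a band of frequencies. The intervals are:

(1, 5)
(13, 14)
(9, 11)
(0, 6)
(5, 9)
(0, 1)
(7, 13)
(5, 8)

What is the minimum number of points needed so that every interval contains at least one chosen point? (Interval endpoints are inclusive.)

Sort by right endpoint; whenever an interval is uncovered, place a point at its right end.
Sorted: [0,1] [1,5] [0,6] [5,8] [5,9] [9,11] [7,13] [13,14]
{[0,1],[1,5],[0,6]} hit by 1; {[5,8],[5,9]} hit by 8; {[9,11],[7,13]} hit by 11; {[13,14]} hit by 14.
Points: 1, 8, 11, 14 (4 total).

4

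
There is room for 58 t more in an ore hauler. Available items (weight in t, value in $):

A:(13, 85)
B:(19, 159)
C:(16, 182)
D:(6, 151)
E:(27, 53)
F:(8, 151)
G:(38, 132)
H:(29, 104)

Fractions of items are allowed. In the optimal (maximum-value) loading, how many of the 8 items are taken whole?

Order: D (151/6=25.17) > F (151/8=18.88) > C (182/16=11.38) > B (159/19=8.37) > A (85/13=6.54) > H (104/29=3.59) > G (132/38=3.47) > E (53/27=1.96)
Fill: take D (6 @ 151) → take F (8 @ 151) → take C (16 @ 182) → take B (19 @ 159) → take 9/13 of A → 58.85; 58/58 used.
4 item(s) taken whole; one partial (take 9/13 of A).

4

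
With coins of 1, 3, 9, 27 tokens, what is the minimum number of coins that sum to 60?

60 = 2×27 + 2×3
Total coins = 2 + 2 = 4

4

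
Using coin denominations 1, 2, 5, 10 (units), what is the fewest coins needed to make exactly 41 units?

5

41 = 4×10 + 1×1
Total coins = 4 + 1 = 5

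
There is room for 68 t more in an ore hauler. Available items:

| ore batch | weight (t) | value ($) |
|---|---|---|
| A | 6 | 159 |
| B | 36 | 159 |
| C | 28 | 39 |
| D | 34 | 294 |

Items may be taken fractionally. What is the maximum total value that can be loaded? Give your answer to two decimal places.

Order: A (159/6=26.50) > D (294/34=8.65) > B (159/36=4.42) > C (39/28=1.39)
Fill: take A (6 @ 159) → take D (34 @ 294) → take 28/36 of B → 123.67; 68/68 used.
Total value = 576.67

576.67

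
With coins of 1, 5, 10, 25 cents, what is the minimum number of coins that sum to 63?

6

63 − 2×25→13 − 1×10→3 − 3×1→0
Total coins = 2 + 1 + 3 = 6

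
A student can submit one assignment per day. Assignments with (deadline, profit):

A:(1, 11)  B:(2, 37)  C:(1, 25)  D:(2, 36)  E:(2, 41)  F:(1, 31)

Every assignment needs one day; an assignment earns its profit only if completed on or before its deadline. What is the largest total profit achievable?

78

By profit: E(d2,41), B(d2,37), D(d2,36), F(d1,31), C(d1,25), A(d1,11)
E→slot 2; B→slot 1; D skipped; F skipped; C skipped; A skipped.
Profit = 37 + 41 = 78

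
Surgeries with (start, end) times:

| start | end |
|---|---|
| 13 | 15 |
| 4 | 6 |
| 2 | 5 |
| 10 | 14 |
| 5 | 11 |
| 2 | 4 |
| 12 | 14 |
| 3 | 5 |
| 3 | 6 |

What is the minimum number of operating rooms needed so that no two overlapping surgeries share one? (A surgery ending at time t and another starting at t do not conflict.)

Events (time:±→running): 2:+→1 2:+→2 3:+→3 3:+→4 … peak 4.

4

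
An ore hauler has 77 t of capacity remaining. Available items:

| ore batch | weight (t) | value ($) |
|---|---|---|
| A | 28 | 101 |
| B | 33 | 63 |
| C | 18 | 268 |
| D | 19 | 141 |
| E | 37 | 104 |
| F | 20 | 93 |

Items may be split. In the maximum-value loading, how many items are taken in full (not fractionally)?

Sort by value per unit weight and fill in that order.
Ratios (sorted): C 14.89, D 7.42, F 4.65, A 3.61, E 2.81, B 1.91
take C (18 @ 268); take D (19 @ 141); take F (20 @ 93); take 20/28 of A → 72.14. Capacity used 77/77.
3 item(s) taken whole; one partial (take 20/28 of A).

3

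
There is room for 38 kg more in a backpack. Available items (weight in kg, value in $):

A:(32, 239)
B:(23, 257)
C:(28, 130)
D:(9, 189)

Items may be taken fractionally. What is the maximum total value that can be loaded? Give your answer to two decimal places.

490.81

Greedy by value/weight ratio, highest first.
Ratios (sorted): D 21.00, B 11.17, A 7.47, C 4.64
take D (9 @ 189); take B (23 @ 257); take 6/32 of A → 44.81. Capacity used 38/38.
Total value = 490.81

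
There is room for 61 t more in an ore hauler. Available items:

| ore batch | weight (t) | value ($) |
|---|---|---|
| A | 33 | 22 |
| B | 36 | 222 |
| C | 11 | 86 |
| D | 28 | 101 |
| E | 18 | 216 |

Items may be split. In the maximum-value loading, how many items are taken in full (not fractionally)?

Sort by value per unit weight and fill in that order.
Order: E (216/18=12.00) > C (86/11=7.82) > B (222/36=6.17) > D (101/28=3.61) > A (22/33=0.67)
Fill: take E (18 @ 216) → take C (11 @ 86) → take 32/36 of B → 197.33; 61/61 used.
2 item(s) taken whole; one partial (take 32/36 of B).

2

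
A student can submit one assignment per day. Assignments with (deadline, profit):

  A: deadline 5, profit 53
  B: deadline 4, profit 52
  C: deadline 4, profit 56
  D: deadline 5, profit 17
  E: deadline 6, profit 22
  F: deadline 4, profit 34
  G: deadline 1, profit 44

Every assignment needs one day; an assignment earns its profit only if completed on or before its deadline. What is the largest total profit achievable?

261

Take jobs in profit order; each goes to the latest open slot no later than its deadline.
By profit: C(d4,56), A(d5,53), B(d4,52), G(d1,44), F(d4,34), E(d6,22), D(d5,17)
C→slot 4; A→slot 5; B→slot 3; G→slot 1; F→slot 2; E→slot 6; D skipped.
Profit = 44 + 34 + 52 + 56 + 53 + 22 = 261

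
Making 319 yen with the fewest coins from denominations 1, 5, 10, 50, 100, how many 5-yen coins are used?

Greedy: take as many of the largest coin as possible, then repeat with the remainder.
319 − 3×100→19 − 1×10→9 − 1×5→4 − 4×1→0
Count of 5: 1

1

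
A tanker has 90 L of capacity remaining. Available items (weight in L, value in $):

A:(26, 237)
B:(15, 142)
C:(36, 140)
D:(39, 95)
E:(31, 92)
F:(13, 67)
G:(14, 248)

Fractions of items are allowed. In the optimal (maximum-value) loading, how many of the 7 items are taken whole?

Sort by value per unit weight and fill in that order.
Ratios (sorted): G 17.71, B 9.47, A 9.12, F 5.15, C 3.89, E 2.97, D 2.44
take G (14 @ 248); take B (15 @ 142); take A (26 @ 237); take F (13 @ 67); take 22/36 of C → 85.56. Capacity used 90/90.
4 item(s) taken whole; one partial (take 22/36 of C).

4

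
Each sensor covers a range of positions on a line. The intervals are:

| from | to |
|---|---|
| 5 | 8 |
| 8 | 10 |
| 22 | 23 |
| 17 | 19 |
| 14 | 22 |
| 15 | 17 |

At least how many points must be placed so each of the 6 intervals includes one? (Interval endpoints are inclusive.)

3

By right end: [5,8]  [8,10]  [15,17]  [17,19]  [14,22]  [22,23]
[5,8] uncovered → point at 8; [15,17] uncovered → point at 17; [22,23] uncovered → point at 23.
Points: 8, 17, 23 (3 total).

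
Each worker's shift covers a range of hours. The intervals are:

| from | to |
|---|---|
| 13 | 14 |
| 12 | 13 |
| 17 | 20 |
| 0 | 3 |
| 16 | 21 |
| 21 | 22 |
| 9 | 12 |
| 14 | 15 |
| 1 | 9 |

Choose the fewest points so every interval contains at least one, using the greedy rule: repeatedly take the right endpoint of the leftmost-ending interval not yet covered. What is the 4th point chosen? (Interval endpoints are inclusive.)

20

Sort by right endpoint; whenever an interval is uncovered, place a point at its right end.
Sorted: [0,3] [1,9] [9,12] [12,13] [13,14] [14,15] [17,20] [16,21] [21,22]
{[0,3],[1,9]} hit by 3; {[9,12],[12,13]} hit by 12; {[13,14],[14,15]} hit by 14; {[17,20],[16,21]} hit by 20; {[21,22]} hit by 22.
Points: 3, 12, 14, 20, 22 (5 total).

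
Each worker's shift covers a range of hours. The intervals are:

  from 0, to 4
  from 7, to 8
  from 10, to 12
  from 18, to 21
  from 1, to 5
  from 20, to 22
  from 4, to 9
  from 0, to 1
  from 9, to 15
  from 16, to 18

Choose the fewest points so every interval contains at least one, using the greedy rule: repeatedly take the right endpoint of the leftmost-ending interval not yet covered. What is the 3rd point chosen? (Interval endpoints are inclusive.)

12

Sort by right endpoint; whenever an interval is uncovered, place a point at its right end.
Sorted: [0,1] [0,4] [1,5] [7,8] [4,9] [10,12] [9,15] [16,18] [18,21] [20,22]
{[0,1],[0,4],[1,5]} hit by 1; {[7,8],[4,9]} hit by 8; {[10,12],[9,15]} hit by 12; {[16,18],[18,21]} hit by 18; {[20,22]} hit by 22.
Points: 1, 8, 12, 18, 22 (5 total).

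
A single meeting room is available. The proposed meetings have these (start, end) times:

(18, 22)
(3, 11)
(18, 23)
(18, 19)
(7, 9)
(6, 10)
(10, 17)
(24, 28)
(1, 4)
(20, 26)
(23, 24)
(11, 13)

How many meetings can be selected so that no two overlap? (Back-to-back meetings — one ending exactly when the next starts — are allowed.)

6

Order by finish time; keep every interval that doesn't clash with the previous kept one.
By end time: (1,4), (7,9), (6,10), (3,11), (11,13), (10,17), (18,19), (18,22), (18,23), (23,24), (20,26), (24,28).
Pick (1,4); next start ≥ 4 → (7,9); next start ≥ 9 → (11,13); next start ≥ 13 → (18,19); next start ≥ 19 → (23,24); next start ≥ 24 → (24,28).
Selected 6 meetings.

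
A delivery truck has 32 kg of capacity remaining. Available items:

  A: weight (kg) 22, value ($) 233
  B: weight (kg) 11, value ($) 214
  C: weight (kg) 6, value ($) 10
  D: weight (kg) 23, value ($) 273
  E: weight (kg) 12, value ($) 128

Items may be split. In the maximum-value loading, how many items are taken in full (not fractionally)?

Sort by value per unit weight and fill in that order.
Order: B (214/11=19.45) > D (273/23=11.87) > E (128/12=10.67) > A (233/22=10.59) > C (10/6=1.67)
Fill: take B (11 @ 214) → take 21/23 of D → 249.26; 32/32 used.
1 item(s) taken whole; one partial (take 21/23 of D).

1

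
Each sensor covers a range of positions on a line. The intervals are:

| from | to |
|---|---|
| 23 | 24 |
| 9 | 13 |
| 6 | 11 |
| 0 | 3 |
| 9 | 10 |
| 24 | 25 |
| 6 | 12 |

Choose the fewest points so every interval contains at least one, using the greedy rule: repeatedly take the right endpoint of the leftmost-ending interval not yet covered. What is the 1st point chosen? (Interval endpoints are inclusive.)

3

Process intervals by earliest right end; each time one isn't hit yet, stab at its right endpoint.
Sorted: [0,3] [9,10] [6,11] [6,12] [9,13] [23,24] [24,25]
{[0,3]} hit by 3; {[9,10],[6,11],[6,12],[9,13]} hit by 10; {[23,24],[24,25]} hit by 24.
Points: 3, 10, 24 (3 total).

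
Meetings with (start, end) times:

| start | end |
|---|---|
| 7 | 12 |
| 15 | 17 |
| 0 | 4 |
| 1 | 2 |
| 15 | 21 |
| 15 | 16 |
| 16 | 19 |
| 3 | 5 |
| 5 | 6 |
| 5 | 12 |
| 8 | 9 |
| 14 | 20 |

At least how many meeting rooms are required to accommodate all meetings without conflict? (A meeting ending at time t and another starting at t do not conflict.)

Count concurrent intervals with a sweep; the peak is the room count.
Events (time:±→running): 0:+→1 1:+→2 2:-→1 3:+→2 4:-→1 5:-→0 5:+→1 5:+→2 6:-→1 7:+→2 8:+→3 9:-→2 12:-→1 12:-→0 14:+→1 15:+→2 15:+→3 15:+→4 … peak 4.

4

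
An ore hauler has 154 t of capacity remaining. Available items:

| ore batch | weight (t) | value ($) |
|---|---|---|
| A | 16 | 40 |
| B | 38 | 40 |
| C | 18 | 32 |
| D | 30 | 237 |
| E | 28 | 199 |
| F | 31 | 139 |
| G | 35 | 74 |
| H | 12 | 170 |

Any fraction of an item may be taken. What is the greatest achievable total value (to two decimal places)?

Order: H (170/12=14.17) > D (237/30=7.90) > E (199/28=7.11) > F (139/31=4.48) > A (40/16=2.50) > G (74/35=2.11) > C (32/18=1.78) > B (40/38=1.05)
Fill: take H (12 @ 170) → take D (30 @ 237) → take E (28 @ 199) → take F (31 @ 139) → take A (16 @ 40) → take G (35 @ 74) → take 2/18 of C → 3.56; 154/154 used.
Total value = 862.56

862.56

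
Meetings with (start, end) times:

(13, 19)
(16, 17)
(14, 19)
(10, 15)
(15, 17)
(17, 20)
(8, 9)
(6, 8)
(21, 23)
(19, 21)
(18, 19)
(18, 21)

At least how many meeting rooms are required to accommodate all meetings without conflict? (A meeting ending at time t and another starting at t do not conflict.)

The answer is the maximum number of intervals overlapping at any instant.
Events (time:±→running): 6:+→1 8:-→0 8:+→1 9:-→0 10:+→1 13:+→2 14:+→3 15:-→2 15:+→3 16:+→4 17:-→3 17:-→2 17:+→3 18:+→4 18:+→5 … peak 5.

5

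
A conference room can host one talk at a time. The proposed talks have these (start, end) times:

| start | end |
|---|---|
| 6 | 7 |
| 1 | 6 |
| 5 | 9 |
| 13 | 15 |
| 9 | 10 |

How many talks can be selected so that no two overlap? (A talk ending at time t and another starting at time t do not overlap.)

4

Sort by end time and greedily take each interval whose start is ≥ the last chosen end.
By end time: (1,6), (6,7), (5,9), (9,10), (13,15).
Pick (1,6); next start ≥ 6 → (6,7); next start ≥ 7 → (9,10); next start ≥ 10 → (13,15).
Selected 4 talks.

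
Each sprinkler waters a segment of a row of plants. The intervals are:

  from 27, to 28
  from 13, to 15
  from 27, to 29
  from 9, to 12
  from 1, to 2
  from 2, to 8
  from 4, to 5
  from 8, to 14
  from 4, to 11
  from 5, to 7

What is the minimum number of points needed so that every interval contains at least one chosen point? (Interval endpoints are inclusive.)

Sort by right endpoint; whenever an interval is uncovered, place a point at its right end.
By right end: [1,2]  [4,5]  [5,7]  [2,8]  [4,11]  [9,12]  [8,14]  [13,15]  [27,28]  [27,29]
[1,2] uncovered → point at 2; [4,5] uncovered → point at 5; [9,12] uncovered → point at 12; [13,15] uncovered → point at 15; [27,28] uncovered → point at 28.
Points: 2, 5, 12, 15, 28 (5 total).

5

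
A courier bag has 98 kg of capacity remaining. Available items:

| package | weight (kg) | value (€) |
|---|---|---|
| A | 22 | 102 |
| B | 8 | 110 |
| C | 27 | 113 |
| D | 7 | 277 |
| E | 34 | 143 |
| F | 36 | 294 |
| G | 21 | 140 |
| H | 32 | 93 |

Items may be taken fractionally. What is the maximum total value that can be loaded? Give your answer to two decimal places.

939.82

Sort by value per unit weight and fill in that order.
Order: D (277/7=39.57) > B (110/8=13.75) > F (294/36=8.17) > G (140/21=6.67) > A (102/22=4.64) > E (143/34=4.21) > C (113/27=4.19) > H (93/32=2.91)
Fill: take D (7 @ 277) → take B (8 @ 110) → take F (36 @ 294) → take G (21 @ 140) → take A (22 @ 102) → take 4/34 of E → 16.82; 98/98 used.
Total value = 939.82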